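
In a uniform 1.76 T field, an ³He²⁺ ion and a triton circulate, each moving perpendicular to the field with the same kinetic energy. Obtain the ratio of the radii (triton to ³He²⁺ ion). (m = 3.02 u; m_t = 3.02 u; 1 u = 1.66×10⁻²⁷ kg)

r = √(2mK)/(qB) ⇒ at equal K, r ∝ √m/q.
r_{triton}/r_{³He²⁺ ion} = 2.00.

ratio ≈ 2.00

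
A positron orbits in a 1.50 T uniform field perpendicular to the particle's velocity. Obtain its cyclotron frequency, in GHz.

f = qB/(2πm) = (1×1.60×10^-19)(1.50) / [2π(9.11×10^-31)] = 4.19×10^10 Hz.

f ≈ 41.9 GHz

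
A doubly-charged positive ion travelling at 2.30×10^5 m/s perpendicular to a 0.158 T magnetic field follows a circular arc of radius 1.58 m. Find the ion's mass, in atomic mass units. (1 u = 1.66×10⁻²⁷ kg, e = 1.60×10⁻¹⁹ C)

m ≈ 209 u

qvB = mv²/r ⇒ m = qBr/v.
m = (2×1.60×10^-19)(0.158)(1.58) / (2.30×10^5) = 3.47×10^-25 kg = 209 u.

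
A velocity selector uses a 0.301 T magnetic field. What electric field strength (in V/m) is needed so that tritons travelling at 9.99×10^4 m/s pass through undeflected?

qE = qvB ⇒ E = vB = (9.99×10^4)(0.301) = 3.01×10^4 V/m.

E ≈ 3.01×10^4 V/m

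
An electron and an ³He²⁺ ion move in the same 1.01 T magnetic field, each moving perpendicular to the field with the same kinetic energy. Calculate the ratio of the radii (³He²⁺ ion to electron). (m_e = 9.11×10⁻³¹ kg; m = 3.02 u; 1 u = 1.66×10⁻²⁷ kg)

ratio ≈ 37.1

r = √(2mK)/(qB) ⇒ at equal K, r ∝ √m/q.
r_{³He²⁺ ion}/r_{electron} = 37.1.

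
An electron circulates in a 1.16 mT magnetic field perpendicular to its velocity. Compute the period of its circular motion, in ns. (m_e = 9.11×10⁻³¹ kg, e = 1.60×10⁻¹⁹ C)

The cyclotron period is independent of speed: T = 2πm/(qB).
T = 2π(9.11×10^-31) / [(1×1.60×10^-19)(1.16×10^-3)] = 3.08×10^-8 s.

T ≈ 30.8 ns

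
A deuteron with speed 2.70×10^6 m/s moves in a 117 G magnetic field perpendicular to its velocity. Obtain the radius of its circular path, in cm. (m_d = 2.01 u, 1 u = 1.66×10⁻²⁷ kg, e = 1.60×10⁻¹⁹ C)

The magnetic force provides the centripetal force: qvB = mv²/r, so r = mv/(qB).
r = (3.34×10^-27 kg)(2.70×10^6 m/s) / [(1×1.60×10^-19 C)(0.0117 T)] = 4.81 m.

r ≈ 481 cm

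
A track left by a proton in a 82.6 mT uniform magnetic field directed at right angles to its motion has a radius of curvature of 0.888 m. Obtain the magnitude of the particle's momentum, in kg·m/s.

p ≈ 1.17×10^-20 kg·m/s

Since qvB = mv²/r, the momentum p = mv = qBr.
p = (1×1.60×10^-19)(0.0826)(0.888) = 1.17×10^-20 kg·m/s.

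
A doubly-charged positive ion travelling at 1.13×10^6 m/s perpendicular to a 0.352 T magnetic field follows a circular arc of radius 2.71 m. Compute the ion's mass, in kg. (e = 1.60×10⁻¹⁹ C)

m ≈ 2.70×10^-25 kg

qvB = mv²/r ⇒ m = qBr/v.
m = (2×1.60×10^-19)(0.352)(2.71) / (1.13×10^6) = 2.70×10^-25 kg.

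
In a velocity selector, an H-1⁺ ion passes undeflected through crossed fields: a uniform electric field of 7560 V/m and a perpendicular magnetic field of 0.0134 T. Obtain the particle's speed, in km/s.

v ≈ 564 km/s

For zero net force, qE = qvB, so v = E/B.
v = (7560) / (0.0134) = 5.64×10^5 m/s.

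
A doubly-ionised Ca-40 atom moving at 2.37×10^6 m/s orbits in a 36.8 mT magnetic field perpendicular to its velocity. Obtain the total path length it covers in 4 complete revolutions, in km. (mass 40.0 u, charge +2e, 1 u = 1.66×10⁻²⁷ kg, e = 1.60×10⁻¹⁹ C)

r = mv/(qB) = 13.4 m, so one revolution covers 2πr = 84.0 m.
In 4 revolutions: L = 4·2πr = 336 m.

L ≈ 0.336 km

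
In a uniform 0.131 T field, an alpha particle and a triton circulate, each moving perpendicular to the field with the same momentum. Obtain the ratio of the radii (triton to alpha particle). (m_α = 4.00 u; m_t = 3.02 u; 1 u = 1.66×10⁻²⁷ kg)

r = p/(qB) ⇒ at equal p, r ∝ 1/q.
r_{triton}/r_{alpha particle} = 2.00.

ratio ≈ 2.00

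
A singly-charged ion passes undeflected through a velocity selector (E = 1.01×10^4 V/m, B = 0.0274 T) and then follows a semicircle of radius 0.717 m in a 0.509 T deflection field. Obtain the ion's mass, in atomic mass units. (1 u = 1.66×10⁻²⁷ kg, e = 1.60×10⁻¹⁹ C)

v = E/B₁ = 3.69×10^5 m/s.
From r = mv/(qB₂), m = qB₂r/v = (1×1.60×10^-19)(0.509)(0.717) / (3.69×10^5) = 1.58×10^-25 kg.
In atomic mass units: m = 1.58×10^-25 / 1.66×10^-27 = 95.4 u.

m ≈ 95.4 u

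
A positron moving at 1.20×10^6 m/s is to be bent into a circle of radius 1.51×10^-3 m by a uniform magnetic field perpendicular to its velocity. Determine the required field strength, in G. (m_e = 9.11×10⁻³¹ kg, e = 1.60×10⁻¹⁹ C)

qvB = mv²/r gives B = mv/(qr).
B = (9.11×10^-31)(1.20×10^6) / [(1×1.60×10^-19)(1.51×10^-3)] = 4.52×10^-3 T.

B ≈ 45.2 G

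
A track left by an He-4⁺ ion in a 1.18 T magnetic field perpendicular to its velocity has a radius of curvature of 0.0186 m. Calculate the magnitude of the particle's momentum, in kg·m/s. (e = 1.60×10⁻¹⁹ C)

Since qvB = mv²/r, the momentum p = mv = qBr.
p = (1×1.60×10^-19)(1.18)(0.0186) = 3.51×10^-21 kg·m/s.

p ≈ 3.51×10^-21 kg·m/s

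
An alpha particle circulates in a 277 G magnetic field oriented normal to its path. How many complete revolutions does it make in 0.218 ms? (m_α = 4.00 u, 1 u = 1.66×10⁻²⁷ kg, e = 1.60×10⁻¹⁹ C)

N = 46

T = 2πm/(qB) = 2π(6.64×10^-27) / [(2×1.60×10^-19)(0.0277)] = 4.7067×10^-6 s.
N = t/T = 2.18×10^-4 / 4.7067×10^-6 ≈ 46.32, so 46 complete revolutions.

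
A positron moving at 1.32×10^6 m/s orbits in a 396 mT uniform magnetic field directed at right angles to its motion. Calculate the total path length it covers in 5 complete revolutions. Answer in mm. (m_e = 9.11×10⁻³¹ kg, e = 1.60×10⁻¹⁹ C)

r = mv/(qB) = 1.90×10^-5 m, so one revolution covers 2πr = 1.19×10^-4 m.
In 5 revolutions: L = 5·2πr = 5.96×10^-4 m.

L ≈ 0.596 mm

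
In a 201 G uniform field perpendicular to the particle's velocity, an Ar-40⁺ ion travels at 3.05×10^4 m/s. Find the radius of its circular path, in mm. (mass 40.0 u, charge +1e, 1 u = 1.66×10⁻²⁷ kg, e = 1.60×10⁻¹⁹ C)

The magnetic force provides the centripetal force: qvB = mv²/r, so r = mv/(qB).
r = (6.64×10^-26 kg)(3.05×10^4 m/s) / [(1×1.60×10^-19 C)(0.0201 T)] = 0.630 m.

r ≈ 630 mm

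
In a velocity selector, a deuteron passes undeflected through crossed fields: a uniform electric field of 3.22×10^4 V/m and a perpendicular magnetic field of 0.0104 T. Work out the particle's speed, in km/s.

For zero net force, qE = qvB, so v = E/B.
v = (3.22×10^4) / (0.0104) = 3.10×10^6 m/s.

v ≈ 3100 km/s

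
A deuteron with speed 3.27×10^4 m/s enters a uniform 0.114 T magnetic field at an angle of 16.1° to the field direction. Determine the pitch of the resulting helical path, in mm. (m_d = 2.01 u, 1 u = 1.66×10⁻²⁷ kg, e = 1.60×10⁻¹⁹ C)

pitch ≈ 36.1 mm

The velocity component along B is v∥ = v cos16.1° = 3.14×10^4 m/s.
The cyclotron period T = 2πm/(qB) = 1.15×10^-6 s is set by m, q, B alone.
Pitch = v∥·T = (3.14×10^4)(1.15×10^-6) = 0.0361 m.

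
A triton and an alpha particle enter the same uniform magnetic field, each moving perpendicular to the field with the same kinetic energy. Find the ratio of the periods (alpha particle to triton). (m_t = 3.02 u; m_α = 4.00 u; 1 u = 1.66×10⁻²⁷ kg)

T = 2πm/(qB) is independent of speed, so T₂/T₁ = (m₂/q₂)/(m₁/q₁).
T_{alpha particle}/T_{triton} = (6.64×10^-27/2e) / (5.01×10^-27/1e) = 0.662.

ratio ≈ 0.662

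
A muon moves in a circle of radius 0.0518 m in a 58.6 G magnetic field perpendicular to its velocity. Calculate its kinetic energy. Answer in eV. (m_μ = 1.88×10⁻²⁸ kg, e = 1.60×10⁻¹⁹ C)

K ≈ 39.2 eV

v = qBr/m = (1×1.60×10^-19)(5.86×10^-3)(0.0518) / (1.88×10^-28) = 2.58×10^5 m/s.
K = ½mv² = 0.5·(1.88×10^-28)·(2.58×10^5)² = 6.27×10^-18 J = 39.2 eV.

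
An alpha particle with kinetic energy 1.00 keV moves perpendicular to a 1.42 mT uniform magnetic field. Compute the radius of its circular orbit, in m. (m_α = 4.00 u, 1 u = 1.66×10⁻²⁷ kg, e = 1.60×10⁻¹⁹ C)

r ≈ 3.21 m

Convert the energy: K = 1.00 keV = 1.60×10^-16 J.
v = √(2K/m) = √(2·1.60×10^-16/6.64×10^-27) = 2.20×10^5 m/s.
r = mv/(qB) = (6.64×10^-27)(2.20×10^5) / [(2×1.60×10^-19)(1.42×10^-3)] = 3.21 m.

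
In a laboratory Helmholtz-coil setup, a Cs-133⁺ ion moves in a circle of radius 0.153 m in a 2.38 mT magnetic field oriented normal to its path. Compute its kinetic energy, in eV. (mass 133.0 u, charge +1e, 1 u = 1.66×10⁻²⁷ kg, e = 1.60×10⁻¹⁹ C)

K ≈ 0.0480 eV

v = qBr/m = (1×1.60×10^-19)(2.38×10^-3)(0.153) / (2.21×10^-25) = 264 m/s.
K = ½mv² = 0.5·(2.21×10^-25)·(264)² = 7.69×10^-21 J = 0.0480 eV.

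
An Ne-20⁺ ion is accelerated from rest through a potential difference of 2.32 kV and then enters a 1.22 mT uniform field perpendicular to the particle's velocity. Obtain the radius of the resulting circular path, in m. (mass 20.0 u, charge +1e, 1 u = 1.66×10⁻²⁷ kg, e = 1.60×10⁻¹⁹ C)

The kinetic energy gained is K = qV = (1×1.60×10^-19)(2320) = 3.71×10^-16 J.
v = √(2K/m) = 1.50×10^5 m/s.
r = mv/(qB) = (3.32×10^-26)(1.50×10^5) / [(1×1.60×10^-19)(1.22×10^-3)] = 25.4 m.

r ≈ 25.4 m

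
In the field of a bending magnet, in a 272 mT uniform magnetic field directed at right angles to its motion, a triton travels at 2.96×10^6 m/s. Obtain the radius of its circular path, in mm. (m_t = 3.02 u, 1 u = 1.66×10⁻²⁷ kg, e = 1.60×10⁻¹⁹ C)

The magnetic force provides the centripetal force: qvB = mv²/r, so r = mv/(qB).
r = (5.01×10^-27 kg)(2.96×10^6 m/s) / [(1×1.60×10^-19 C)(0.272 T)] = 0.341 m.

r ≈ 341 mm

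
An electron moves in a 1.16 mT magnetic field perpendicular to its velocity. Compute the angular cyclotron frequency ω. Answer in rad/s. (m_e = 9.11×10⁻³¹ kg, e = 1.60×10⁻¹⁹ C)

ω ≈ 2.04×10^8 rad/s

ω = qB/m = (1×1.60×10^-19)(1.16×10^-3) / (9.11×10^-31) = 2.04×10^8 rad/s.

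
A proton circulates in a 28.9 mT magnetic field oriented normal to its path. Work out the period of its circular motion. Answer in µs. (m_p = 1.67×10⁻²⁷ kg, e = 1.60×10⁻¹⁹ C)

T ≈ 2.27 µs

The cyclotron period is independent of speed: T = 2πm/(qB).
T = 2π(1.67×10^-27) / [(1×1.60×10^-19)(0.0289)] = 2.27×10^-6 s.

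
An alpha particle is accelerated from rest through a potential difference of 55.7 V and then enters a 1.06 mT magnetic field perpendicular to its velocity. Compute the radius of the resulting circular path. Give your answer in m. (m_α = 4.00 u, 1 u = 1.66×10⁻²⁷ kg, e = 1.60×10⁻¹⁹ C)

r ≈ 1.43 m

The kinetic energy gained is K = qV = (2×1.60×10^-19)(55.7) = 1.78×10^-17 J.
v = √(2K/m) = 7.33×10^4 m/s.
r = mv/(qB) = (6.64×10^-27)(7.33×10^4) / [(2×1.60×10^-19)(1.06×10^-3)] = 1.43 m.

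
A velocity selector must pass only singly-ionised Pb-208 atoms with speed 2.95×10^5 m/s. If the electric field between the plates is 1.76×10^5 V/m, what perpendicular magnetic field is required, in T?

qE = qvB ⇒ B = E/v = (1.76×10^5) / (2.95×10^5) = 0.597 T.

B ≈ 0.597 T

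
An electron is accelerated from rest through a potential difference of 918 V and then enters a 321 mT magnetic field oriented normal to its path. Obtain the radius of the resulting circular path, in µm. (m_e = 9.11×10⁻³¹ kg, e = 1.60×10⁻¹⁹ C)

The kinetic energy gained is K = qV = (1×1.60×10^-19)(918) = 1.47×10^-16 J.
v = √(2K/m) = 1.80×10^7 m/s.
r = mv/(qB) = (9.11×10^-31)(1.80×10^7) / [(1×1.60×10^-19)(0.321)] = 3.19×10^-4 m.

r ≈ 319 µm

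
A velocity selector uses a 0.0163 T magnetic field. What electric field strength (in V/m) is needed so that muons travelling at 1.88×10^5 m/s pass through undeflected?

qE = qvB ⇒ E = vB = (1.88×10^5)(0.0163) = 3060 V/m.

E ≈ 3060 V/m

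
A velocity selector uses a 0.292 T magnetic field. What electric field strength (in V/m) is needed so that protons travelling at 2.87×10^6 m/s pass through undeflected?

qE = qvB ⇒ E = vB = (2.87×10^6)(0.292) = 8.38×10^5 V/m.

E ≈ 8.38×10^5 V/m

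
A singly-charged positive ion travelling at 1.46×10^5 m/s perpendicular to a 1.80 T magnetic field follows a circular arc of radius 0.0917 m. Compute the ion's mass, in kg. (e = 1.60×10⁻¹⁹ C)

m ≈ 1.81×10^-25 kg

qvB = mv²/r ⇒ m = qBr/v.
m = (1×1.60×10^-19)(1.80)(0.0917) / (1.46×10^5) = 1.81×10^-25 kg.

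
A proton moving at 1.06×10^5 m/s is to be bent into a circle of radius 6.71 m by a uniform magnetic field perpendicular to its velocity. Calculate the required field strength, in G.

B ≈ 1.65 G

qvB = mv²/r gives B = mv/(qr).
B = (1.67×10^-27)(1.06×10^5) / [(1×1.60×10^-19)(6.71)] = 1.65×10^-4 T.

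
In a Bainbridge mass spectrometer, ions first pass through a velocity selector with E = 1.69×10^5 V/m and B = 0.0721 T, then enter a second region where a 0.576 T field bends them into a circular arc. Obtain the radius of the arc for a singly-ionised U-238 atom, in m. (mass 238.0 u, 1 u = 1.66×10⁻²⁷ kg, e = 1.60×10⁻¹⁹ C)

The selector passes v = E/B = 1.69×10^5/0.0721 = 2.34×10^6 m/s.
In the deflection region, r = mv/(qB₂) = (3.95×10^-25)(2.34×10^6) / [(1×1.60×10^-19)(0.576)] = 10.0 m.

r ≈ 10.0 m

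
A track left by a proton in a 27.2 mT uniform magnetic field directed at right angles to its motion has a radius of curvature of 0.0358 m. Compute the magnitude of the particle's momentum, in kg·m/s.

p ≈ 1.56×10^-22 kg·m/s

Since qvB = mv²/r, the momentum p = mv = qBr.
p = (1×1.60×10^-19)(0.0272)(0.0358) = 1.56×10^-22 kg·m/s.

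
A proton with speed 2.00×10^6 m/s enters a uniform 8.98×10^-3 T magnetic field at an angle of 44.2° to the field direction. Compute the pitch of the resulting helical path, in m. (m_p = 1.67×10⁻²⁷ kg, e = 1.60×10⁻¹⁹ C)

pitch ≈ 10.5 m

The velocity component along B is v∥ = v cos44.2° = 1.43×10^6 m/s.
The cyclotron period T = 2πm/(qB) = 7.30×10^-6 s is set by m, q, B alone.
Pitch = v∥·T = (1.43×10^6)(7.30×10^-6) = 10.5 m.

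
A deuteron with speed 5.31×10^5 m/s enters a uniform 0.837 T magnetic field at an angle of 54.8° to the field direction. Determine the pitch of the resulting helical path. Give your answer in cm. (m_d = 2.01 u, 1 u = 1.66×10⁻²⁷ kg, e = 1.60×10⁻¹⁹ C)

pitch ≈ 4.79 cm

The velocity component along B is v∥ = v cos54.8° = 3.06×10^5 m/s.
The cyclotron period T = 2πm/(qB) = 1.57×10^-7 s is set by m, q, B alone.
Pitch = v∥·T = (3.06×10^5)(1.57×10^-7) = 0.0479 m.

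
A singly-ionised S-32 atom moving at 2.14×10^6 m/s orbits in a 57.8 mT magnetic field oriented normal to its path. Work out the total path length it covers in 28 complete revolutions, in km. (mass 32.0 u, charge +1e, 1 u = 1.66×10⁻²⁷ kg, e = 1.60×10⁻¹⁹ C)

L ≈ 2.16 km

r = mv/(qB) = 12.3 m, so one revolution covers 2πr = 77.2 m.
In 28 revolutions: L = 28·2πr = 2160 m.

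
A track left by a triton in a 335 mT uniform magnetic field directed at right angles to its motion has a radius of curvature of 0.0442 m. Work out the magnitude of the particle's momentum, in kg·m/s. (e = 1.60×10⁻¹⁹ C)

p ≈ 2.37×10^-21 kg·m/s

Since qvB = mv²/r, the momentum p = mv = qBr.
p = (1×1.60×10^-19)(0.335)(0.0442) = 2.37×10^-21 kg·m/s.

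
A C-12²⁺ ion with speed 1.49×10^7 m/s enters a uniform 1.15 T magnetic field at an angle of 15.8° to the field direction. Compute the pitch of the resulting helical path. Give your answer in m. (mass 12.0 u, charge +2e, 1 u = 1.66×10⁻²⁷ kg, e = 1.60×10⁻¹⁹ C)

pitch ≈ 4.88 m

The velocity component along B is v∥ = v cos15.8° = 1.43×10^7 m/s.
The cyclotron period T = 2πm/(qB) = 3.40×10^-7 s is set by m, q, B alone.
Pitch = v∥·T = (1.43×10^7)(3.40×10^-7) = 4.88 m.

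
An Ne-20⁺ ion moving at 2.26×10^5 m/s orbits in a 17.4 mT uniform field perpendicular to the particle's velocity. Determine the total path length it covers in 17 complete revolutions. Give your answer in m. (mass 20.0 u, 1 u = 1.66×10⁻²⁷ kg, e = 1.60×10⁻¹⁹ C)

L ≈ 288 m

r = mv/(qB) = 2.70 m, so one revolution covers 2πr = 16.9 m.
In 17 revolutions: L = 17·2πr = 288 m.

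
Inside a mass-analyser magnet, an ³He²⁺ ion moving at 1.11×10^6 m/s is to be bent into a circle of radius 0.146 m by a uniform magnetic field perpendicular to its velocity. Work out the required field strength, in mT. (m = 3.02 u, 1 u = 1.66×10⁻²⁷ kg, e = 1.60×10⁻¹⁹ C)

B ≈ 119 mT

qvB = mv²/r gives B = mv/(qr).
B = (5.01×10^-27)(1.11×10^6) / [(2×1.60×10^-19)(0.146)] = 0.119 T.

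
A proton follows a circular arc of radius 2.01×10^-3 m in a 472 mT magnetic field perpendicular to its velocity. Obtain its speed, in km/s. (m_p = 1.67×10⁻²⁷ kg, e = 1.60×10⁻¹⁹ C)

From qvB = mv²/r, v = qBr/m.
v = (1×1.60×10^-19)(0.472)(2.01×10^-3) / (1.67×10^-27) = 9.09×10^4 m/s.

v ≈ 90.9 km/s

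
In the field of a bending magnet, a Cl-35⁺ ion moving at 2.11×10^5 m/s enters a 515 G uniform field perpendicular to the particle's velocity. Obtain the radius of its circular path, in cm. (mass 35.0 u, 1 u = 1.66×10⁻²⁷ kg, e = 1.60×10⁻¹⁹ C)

The magnetic force provides the centripetal force: qvB = mv²/r, so r = mv/(qB).
r = (5.81×10^-26 kg)(2.11×10^5 m/s) / [(1×1.60×10^-19 C)(0.0515 T)] = 1.49 m.

r ≈ 149 cm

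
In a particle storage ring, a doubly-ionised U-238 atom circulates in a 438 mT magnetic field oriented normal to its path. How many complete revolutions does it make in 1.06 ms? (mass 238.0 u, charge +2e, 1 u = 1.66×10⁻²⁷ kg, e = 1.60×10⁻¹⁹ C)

T = 2πm/(qB) = 2π(3.9508×10^-25) / [(2×1.60×10^-19)(0.438)] = 1.7711×10^-5 s.
N = t/T = 1.06×10^-3 / 1.7711×10^-5 ≈ 59.85, so 59 complete revolutions.

N = 59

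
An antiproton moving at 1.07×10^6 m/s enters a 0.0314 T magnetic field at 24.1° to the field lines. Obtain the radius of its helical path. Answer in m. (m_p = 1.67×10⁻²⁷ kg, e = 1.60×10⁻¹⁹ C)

Only the perpendicular component v⊥ = v sin24.1° = 4.37×10^5 m/s is bent by the field.
r = m v⊥ /(qB) = (1.67×10^-27)(4.37×10^5) / [(1×1.60×10^-19)(0.0314)] = 0.145 m.

r ≈ 0.145 m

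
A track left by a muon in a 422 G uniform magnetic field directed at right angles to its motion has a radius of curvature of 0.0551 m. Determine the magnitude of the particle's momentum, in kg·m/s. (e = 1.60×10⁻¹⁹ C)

p ≈ 3.72×10^-22 kg·m/s

Since qvB = mv²/r, the momentum p = mv = qBr.
p = (1×1.60×10^-19)(0.0422)(0.0551) = 3.72×10^-22 kg·m/s.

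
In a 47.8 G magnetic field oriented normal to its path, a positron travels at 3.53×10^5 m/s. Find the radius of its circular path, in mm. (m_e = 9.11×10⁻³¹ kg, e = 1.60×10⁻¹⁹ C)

The magnetic force provides the centripetal force: qvB = mv²/r, so r = mv/(qB).
r = (9.11×10^-31 kg)(3.53×10^5 m/s) / [(1×1.60×10^-19 C)(4.78×10^-3 T)] = 4.20×10^-4 m.

r ≈ 0.420 mm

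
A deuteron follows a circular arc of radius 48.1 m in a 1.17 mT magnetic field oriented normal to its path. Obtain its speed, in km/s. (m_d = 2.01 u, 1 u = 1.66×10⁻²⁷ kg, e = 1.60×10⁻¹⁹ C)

From qvB = mv²/r, v = qBr/m.
v = (1×1.60×10^-19)(1.17×10^-3)(48.1) / (3.34×10^-27) = 2.70×10^6 m/s.

v ≈ 2700 km/s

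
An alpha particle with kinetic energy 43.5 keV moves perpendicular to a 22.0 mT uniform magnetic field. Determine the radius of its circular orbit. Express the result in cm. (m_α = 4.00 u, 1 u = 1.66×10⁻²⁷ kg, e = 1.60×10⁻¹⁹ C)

r ≈ 137 cm

Convert the energy: K = 43.5 keV = 6.96×10^-15 J.
v = √(2K/m) = √(2·6.96×10^-15/6.64×10^-27) = 1.45×10^6 m/s.
r = mv/(qB) = (6.64×10^-27)(1.45×10^6) / [(2×1.60×10^-19)(0.0220)] = 1.37 m.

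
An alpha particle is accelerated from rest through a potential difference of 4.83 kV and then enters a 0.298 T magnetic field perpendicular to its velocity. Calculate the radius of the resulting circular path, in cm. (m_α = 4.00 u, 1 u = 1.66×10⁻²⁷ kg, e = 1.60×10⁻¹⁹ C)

r ≈ 4.75 cm

The kinetic energy gained is K = qV = (2×1.60×10^-19)(4830) = 1.55×10^-15 J.
v = √(2K/m) = 6.82×10^5 m/s.
r = mv/(qB) = (6.64×10^-27)(6.82×10^5) / [(2×1.60×10^-19)(0.298)] = 0.0475 m.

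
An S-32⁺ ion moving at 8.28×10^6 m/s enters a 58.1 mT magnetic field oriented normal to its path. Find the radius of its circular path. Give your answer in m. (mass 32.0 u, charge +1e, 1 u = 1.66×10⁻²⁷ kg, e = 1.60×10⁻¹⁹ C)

The magnetic force provides the centripetal force: qvB = mv²/r, so r = mv/(qB).
r = (5.31×10^-26 kg)(8.28×10^6 m/s) / [(1×1.60×10^-19 C)(0.0581 T)] = 47.3 m.

r ≈ 47.3 m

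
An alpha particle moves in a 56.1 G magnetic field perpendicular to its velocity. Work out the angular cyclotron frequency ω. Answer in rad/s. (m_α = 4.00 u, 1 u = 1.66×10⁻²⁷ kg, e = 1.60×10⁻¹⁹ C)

ω ≈ 2.70×10^5 rad/s

ω = qB/m = (2×1.60×10^-19)(5.61×10^-3) / (6.64×10^-27) = 2.70×10^5 rad/s.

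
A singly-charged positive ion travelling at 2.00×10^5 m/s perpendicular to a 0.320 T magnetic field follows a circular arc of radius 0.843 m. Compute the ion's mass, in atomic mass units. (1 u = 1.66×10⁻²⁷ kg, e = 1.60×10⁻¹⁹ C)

m ≈ 130 u

qvB = mv²/r ⇒ m = qBr/v.
m = (1×1.60×10^-19)(0.320)(0.843) / (2.00×10^5) = 2.16×10^-25 kg = 130 u.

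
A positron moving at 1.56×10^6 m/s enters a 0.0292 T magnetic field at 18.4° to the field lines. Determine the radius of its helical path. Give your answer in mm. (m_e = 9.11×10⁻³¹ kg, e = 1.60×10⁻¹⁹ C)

Only the perpendicular component v⊥ = v sin18.4° = 4.92×10^5 m/s is bent by the field.
r = m v⊥ /(qB) = (9.11×10^-31)(4.92×10^5) / [(1×1.60×10^-19)(0.0292)] = 9.60×10^-5 m.

r ≈ 0.0960 mm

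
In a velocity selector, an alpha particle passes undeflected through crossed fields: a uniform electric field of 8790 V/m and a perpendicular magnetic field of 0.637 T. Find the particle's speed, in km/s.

For zero net force, qE = qvB, so v = E/B.
v = (8790) / (0.637) = 1.38×10^4 m/s.

v ≈ 13.8 km/s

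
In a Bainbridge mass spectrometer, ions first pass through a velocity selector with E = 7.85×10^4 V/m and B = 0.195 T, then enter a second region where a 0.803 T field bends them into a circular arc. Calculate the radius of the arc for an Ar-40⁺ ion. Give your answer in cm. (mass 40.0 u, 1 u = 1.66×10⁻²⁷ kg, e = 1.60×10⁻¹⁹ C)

r ≈ 20.8 cm

The selector passes v = E/B = 7.85×10^4/0.195 = 4.03×10^5 m/s.
In the deflection region, r = mv/(qB₂) = (6.64×10^-26)(4.03×10^5) / [(1×1.60×10^-19)(0.803)] = 0.208 m.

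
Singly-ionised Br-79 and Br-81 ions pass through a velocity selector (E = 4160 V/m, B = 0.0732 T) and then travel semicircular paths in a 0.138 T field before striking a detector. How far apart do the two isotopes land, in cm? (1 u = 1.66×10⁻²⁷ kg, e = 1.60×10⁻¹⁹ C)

Both emerge at v = E/B₁ = 5.68×10^4 m/s.
r = mv/(qB₂), so r₁ = 0.33753 m and r₂ = 0.34608 m, giving Δr = 8.55×10^-3 m.
After a semicircle each ion lands a diameter 2r from the entry slit, so the separation is 2Δr = 0.0171 m.

Δd ≈ 1.71 cm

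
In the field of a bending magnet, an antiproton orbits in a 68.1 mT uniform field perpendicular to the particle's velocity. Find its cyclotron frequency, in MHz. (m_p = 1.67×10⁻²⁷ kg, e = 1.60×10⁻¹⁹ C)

f = qB/(2πm) = (1×1.60×10^-19)(0.0681) / [2π(1.67×10^-27)] = 1.04×10^6 Hz.

f ≈ 1.04 MHz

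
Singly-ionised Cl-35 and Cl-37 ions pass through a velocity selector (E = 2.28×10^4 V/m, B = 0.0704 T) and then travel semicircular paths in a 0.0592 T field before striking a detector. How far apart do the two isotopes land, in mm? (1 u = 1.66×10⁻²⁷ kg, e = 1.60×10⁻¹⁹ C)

Δd ≈ 227 mm

Both emerge at v = E/B₁ = 3.24×10^5 m/s.
r = mv/(qB₂), so r₁ = 1.987 m and r₂ = 2.100 m, giving Δr = 0.114 m.
After a semicircle each ion lands a diameter 2r from the entry slit, so the separation is 2Δr = 0.227 m.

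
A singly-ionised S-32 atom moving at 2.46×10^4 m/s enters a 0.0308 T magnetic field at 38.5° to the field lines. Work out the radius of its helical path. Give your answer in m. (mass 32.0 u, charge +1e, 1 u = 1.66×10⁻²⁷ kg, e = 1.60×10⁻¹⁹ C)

r ≈ 0.165 m

Only the perpendicular component v⊥ = v sin38.5° = 1.53×10^4 m/s is bent by the field.
r = m v⊥ /(qB) = (5.31×10^-26)(1.53×10^4) / [(1×1.60×10^-19)(0.0308)] = 0.165 m.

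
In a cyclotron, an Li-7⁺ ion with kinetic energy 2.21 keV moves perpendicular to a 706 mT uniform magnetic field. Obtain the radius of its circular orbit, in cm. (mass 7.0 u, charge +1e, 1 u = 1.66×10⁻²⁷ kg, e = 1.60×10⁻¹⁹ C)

r ≈ 2.54 cm

Convert the energy: K = 2.21 keV = 3.54×10^-16 J.
v = √(2K/m) = √(2·3.54×10^-16/1.16×10^-26) = 2.47×10^5 m/s.
r = mv/(qB) = (1.16×10^-26)(2.47×10^5) / [(1×1.60×10^-19)(0.706)] = 0.0254 m.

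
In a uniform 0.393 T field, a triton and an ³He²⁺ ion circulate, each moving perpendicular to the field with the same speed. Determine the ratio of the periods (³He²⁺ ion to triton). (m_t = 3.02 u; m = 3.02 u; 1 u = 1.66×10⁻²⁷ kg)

T = 2πm/(qB) is independent of speed, so T₂/T₁ = (m₂/q₂)/(m₁/q₁).
T_{³He²⁺ ion}/T_{triton} = (5.01×10^-27/2e) / (5.01×10^-27/1e) = 0.500.

ratio ≈ 0.500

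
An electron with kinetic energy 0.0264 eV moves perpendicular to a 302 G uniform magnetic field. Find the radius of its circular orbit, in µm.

Convert the energy: K = 0.0264 eV = 4.22×10^-21 J.
v = √(2K/m) = √(2·4.22×10^-21/9.11×10^-31) = 9.63×10^4 m/s.
r = mv/(qB) = (9.11×10^-31)(9.63×10^4) / [(1×1.60×10^-19)(0.0302)] = 1.82×10^-5 m.

r ≈ 18.2 µm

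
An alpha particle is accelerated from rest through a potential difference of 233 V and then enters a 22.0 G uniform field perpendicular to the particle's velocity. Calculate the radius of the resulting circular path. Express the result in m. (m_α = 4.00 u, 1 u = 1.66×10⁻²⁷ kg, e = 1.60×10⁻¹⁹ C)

r ≈ 1.41 m

The kinetic energy gained is K = qV = (2×1.60×10^-19)(233) = 7.46×10^-17 J.
v = √(2K/m) = 1.50×10^5 m/s.
r = mv/(qB) = (6.64×10^-27)(1.50×10^5) / [(2×1.60×10^-19)(2.20×10^-3)] = 1.41 m.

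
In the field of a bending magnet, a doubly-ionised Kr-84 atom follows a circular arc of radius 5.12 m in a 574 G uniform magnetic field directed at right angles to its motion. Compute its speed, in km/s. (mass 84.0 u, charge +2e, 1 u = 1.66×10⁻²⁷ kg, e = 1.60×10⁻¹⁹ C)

v ≈ 674 km/s

From qvB = mv²/r, v = qBr/m.
v = (2×1.60×10^-19)(0.0574)(5.12) / (1.39×10^-25) = 6.74×10^5 m/s.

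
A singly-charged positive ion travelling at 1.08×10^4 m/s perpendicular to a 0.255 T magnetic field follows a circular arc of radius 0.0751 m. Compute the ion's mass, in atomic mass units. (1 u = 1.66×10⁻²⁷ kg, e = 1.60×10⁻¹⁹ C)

m ≈ 171 u

qvB = mv²/r ⇒ m = qBr/v.
m = (1×1.60×10^-19)(0.255)(0.0751) / (1.08×10^4) = 2.84×10^-25 kg = 171 u.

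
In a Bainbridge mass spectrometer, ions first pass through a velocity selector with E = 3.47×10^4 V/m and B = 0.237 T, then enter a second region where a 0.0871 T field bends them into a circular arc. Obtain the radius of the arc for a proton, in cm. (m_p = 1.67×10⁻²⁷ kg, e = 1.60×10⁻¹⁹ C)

The selector passes v = E/B = 3.47×10^4/0.237 = 1.46×10^5 m/s.
In the deflection region, r = mv/(qB₂) = (1.67×10^-27)(1.46×10^5) / [(1×1.60×10^-19)(0.0871)] = 0.0175 m.

r ≈ 1.75 cm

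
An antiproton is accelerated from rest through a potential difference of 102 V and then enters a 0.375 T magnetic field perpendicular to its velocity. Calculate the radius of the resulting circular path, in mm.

r ≈ 3.89 mm

The kinetic energy gained is K = qV = (1×1.60×10^-19)(102) = 1.63×10^-17 J.
v = √(2K/m) = 1.40×10^5 m/s.
r = mv/(qB) = (1.67×10^-27)(1.40×10^5) / [(1×1.60×10^-19)(0.375)] = 3.89×10^-3 m.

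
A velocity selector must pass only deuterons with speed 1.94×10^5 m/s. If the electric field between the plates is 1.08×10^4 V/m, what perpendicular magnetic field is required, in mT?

qE = qvB ⇒ B = E/v = (1.08×10^4) / (1.94×10^5) = 0.0557 T.

B ≈ 55.7 mT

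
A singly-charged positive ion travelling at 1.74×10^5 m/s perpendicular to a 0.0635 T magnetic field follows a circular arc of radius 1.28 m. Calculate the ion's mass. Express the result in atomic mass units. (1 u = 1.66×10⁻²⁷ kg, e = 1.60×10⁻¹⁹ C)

qvB = mv²/r ⇒ m = qBr/v.
m = (1×1.60×10^-19)(0.0635)(1.28) / (1.74×10^5) = 7.47×10^-26 kg = 45.0 u.

m ≈ 45.0 u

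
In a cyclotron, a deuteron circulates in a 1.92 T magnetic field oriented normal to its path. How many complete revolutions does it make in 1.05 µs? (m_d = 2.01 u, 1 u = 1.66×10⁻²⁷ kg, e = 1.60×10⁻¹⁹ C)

T = 2πm/(qB) = 2π(3.3366×10^-27) / [(1×1.60×10^-19)(1.92)] = 6.8244×10^-8 s.
N = t/T = 1.05×10^-6 / 6.8244×10^-8 ≈ 15.39, so 15 complete revolutions.

N = 15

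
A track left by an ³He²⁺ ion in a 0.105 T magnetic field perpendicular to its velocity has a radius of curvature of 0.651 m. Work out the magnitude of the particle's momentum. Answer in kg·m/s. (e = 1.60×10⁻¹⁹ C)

p ≈ 2.19×10^-20 kg·m/s

Since qvB = mv²/r, the momentum p = mv = qBr.
p = (2×1.60×10^-19)(0.105)(0.651) = 2.19×10^-20 kg·m/s.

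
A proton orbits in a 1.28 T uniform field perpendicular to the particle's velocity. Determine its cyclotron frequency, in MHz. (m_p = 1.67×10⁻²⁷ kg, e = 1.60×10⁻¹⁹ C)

f ≈ 19.5 MHz

f = qB/(2πm) = (1×1.60×10^-19)(1.28) / [2π(1.67×10^-27)] = 1.95×10^7 Hz.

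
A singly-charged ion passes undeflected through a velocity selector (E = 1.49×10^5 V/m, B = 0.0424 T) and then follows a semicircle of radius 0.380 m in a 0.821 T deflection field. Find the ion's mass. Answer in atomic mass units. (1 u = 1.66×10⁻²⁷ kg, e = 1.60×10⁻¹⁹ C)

v = E/B₁ = 3.51×10^6 m/s.
From r = mv/(qB₂), m = qB₂r/v = (1×1.60×10^-19)(0.821)(0.380) / (3.51×10^6) = 1.42×10^-26 kg.
In atomic mass units: m = 1.42×10^-26 / 1.66×10^-27 = 8.56 u.

m ≈ 8.56 u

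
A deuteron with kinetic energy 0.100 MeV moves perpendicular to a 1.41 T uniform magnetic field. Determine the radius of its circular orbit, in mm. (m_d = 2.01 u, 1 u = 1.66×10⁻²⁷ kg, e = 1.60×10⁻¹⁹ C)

r ≈ 45.8 mm

Convert the energy: K = 0.100 MeV = 1.60×10^-14 J.
v = √(2K/m) = √(2·1.60×10^-14/3.34×10^-27) = 3.10×10^6 m/s.
r = mv/(qB) = (3.34×10^-27)(3.10×10^6) / [(1×1.60×10^-19)(1.41)] = 0.0458 m.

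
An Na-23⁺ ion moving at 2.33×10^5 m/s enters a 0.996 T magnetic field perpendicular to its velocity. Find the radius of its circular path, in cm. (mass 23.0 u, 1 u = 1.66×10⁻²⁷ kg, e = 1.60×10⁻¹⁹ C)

r ≈ 5.58 cm

The magnetic force provides the centripetal force: qvB = mv²/r, so r = mv/(qB).
r = (3.82×10^-26 kg)(2.33×10^5 m/s) / [(1×1.60×10^-19 C)(0.996 T)] = 0.0558 m.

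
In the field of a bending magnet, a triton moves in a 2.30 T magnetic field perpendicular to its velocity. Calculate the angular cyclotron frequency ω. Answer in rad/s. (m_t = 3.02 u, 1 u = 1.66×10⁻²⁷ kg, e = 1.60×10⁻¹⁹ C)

ω = qB/m = (1×1.60×10^-19)(2.30) / (5.01×10^-27) = 7.34×10^7 rad/s.

ω ≈ 7.34×10^7 rad/s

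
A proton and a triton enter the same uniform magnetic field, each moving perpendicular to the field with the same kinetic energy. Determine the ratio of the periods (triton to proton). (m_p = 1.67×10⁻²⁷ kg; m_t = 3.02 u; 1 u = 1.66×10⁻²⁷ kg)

T = 2πm/(qB) is independent of speed, so T₂/T₁ = (m₂/q₂)/(m₁/q₁).
T_{triton}/T_{proton} = (5.01×10^-27/1e) / (1.67×10^-27/1e) = 3.00.

ratio ≈ 3.00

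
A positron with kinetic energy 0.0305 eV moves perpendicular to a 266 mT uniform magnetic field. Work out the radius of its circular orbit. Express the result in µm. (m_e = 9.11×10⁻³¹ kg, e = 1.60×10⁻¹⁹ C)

r ≈ 2.22 µm

Convert the energy: K = 0.0305 eV = 4.88×10^-21 J.
v = √(2K/m) = √(2·4.88×10^-21/9.11×10^-31) = 1.04×10^5 m/s.
r = mv/(qB) = (9.11×10^-31)(1.04×10^5) / [(1×1.60×10^-19)(0.266)] = 2.22×10^-6 m.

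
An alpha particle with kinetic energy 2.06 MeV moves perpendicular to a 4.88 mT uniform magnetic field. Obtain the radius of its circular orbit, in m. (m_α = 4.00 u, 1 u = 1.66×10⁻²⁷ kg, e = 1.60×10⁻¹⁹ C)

Convert the energy: K = 2.06 MeV = 3.30×10^-13 J.
v = √(2K/m) = √(2·3.30×10^-13/6.64×10^-27) = 9.96×10^6 m/s.
r = mv/(qB) = (6.64×10^-27)(9.96×10^6) / [(2×1.60×10^-19)(4.88×10^-3)] = 42.4 m.

r ≈ 42.4 m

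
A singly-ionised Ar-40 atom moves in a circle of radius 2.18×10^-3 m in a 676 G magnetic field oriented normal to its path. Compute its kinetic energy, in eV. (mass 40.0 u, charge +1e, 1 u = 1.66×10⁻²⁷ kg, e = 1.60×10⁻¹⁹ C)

v = qBr/m = (1×1.60×10^-19)(0.0676)(2.18×10^-3) / (6.64×10^-26) = 355 m/s.
K = ½mv² = 0.5·(6.64×10^-26)·(355)² = 4.19×10^-21 J = 0.0262 eV.

K ≈ 0.0262 eV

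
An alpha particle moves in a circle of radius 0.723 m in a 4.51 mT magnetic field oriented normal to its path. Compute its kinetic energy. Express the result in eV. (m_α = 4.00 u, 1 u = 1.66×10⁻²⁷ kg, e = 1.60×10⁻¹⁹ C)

K ≈ 512 eV

v = qBr/m = (2×1.60×10^-19)(4.51×10^-3)(0.723) / (6.64×10^-27) = 1.57×10^5 m/s.
K = ½mv² = 0.5·(6.64×10^-27)·(1.57×10^5)² = 8.20×10^-17 J = 512 eV.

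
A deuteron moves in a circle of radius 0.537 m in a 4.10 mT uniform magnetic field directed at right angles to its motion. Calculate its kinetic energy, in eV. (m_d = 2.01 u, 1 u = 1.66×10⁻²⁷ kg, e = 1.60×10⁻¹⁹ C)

v = qBr/m = (1×1.60×10^-19)(4.10×10^-3)(0.537) / (3.34×10^-27) = 1.06×10^5 m/s.
K = ½mv² = 0.5·(3.34×10^-27)·(1.06×10^5)² = 1.86×10^-17 J = 116 eV.

K ≈ 116 eV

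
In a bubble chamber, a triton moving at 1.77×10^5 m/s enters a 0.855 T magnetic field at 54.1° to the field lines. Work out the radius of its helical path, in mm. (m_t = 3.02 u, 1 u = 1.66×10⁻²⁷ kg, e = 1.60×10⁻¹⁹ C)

r ≈ 5.25 mm

Only the perpendicular component v⊥ = v sin54.1° = 1.43×10^5 m/s is bent by the field.
r = m v⊥ /(qB) = (5.01×10^-27)(1.43×10^5) / [(1×1.60×10^-19)(0.855)] = 5.25×10^-3 m.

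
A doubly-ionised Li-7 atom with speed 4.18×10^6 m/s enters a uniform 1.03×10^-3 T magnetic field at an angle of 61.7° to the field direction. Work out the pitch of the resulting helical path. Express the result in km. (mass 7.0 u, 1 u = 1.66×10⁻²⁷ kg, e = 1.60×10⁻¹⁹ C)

pitch ≈ 0.439 km

The velocity component along B is v∥ = v cos61.7° = 1.98×10^6 m/s.
The cyclotron period T = 2πm/(qB) = 2.22×10^-4 s is set by m, q, B alone.
Pitch = v∥·T = (1.98×10^6)(2.22×10^-4) = 439 m.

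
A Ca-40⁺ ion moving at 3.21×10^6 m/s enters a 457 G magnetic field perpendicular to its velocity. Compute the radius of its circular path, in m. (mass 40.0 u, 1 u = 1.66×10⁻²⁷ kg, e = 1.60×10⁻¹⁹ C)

The magnetic force provides the centripetal force: qvB = mv²/r, so r = mv/(qB).
r = (6.64×10^-26 kg)(3.21×10^6 m/s) / [(1×1.60×10^-19 C)(0.0457 T)] = 29.1 m.

r ≈ 29.1 m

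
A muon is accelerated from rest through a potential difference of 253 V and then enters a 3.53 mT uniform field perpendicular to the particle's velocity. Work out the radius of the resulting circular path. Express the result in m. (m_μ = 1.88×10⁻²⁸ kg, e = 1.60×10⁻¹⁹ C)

The kinetic energy gained is K = qV = (1×1.60×10^-19)(253) = 4.05×10^-17 J.
v = √(2K/m) = 6.56×10^5 m/s.
r = mv/(qB) = (1.88×10^-28)(6.56×10^5) / [(1×1.60×10^-19)(3.53×10^-3)] = 0.218 m.

r ≈ 0.218 m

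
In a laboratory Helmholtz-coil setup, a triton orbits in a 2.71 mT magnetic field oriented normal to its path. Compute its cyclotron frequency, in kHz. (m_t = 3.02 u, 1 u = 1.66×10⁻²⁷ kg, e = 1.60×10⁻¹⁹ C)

f ≈ 13.8 kHz

f = qB/(2πm) = (1×1.60×10^-19)(2.71×10^-3) / [2π(5.01×10^-27)] = 1.38×10^4 Hz.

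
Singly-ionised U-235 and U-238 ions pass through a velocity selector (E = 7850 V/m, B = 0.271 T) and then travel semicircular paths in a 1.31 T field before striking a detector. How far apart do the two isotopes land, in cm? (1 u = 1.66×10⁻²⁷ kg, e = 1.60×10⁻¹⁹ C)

Both emerge at v = E/B₁ = 2.90×10^4 m/s.
r = mv/(qB₂), so r₁ = 0.053912 m and r₂ = 0.054600 m, giving Δr = 6.88×10^-4 m.
After a semicircle each ion lands a diameter 2r from the entry slit, so the separation is 2Δr = 1.38×10^-3 m.

Δd ≈ 0.138 cm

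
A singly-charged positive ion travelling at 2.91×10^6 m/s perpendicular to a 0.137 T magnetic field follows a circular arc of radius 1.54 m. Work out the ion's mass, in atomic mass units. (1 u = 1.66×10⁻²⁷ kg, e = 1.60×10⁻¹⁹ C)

m ≈ 6.99 u

qvB = mv²/r ⇒ m = qBr/v.
m = (1×1.60×10^-19)(0.137)(1.54) / (2.91×10^6) = 1.16×10^-26 kg = 6.99 u.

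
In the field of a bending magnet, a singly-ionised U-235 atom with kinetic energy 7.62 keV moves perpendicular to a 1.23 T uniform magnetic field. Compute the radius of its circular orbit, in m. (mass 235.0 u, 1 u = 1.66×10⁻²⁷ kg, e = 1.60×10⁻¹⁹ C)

r ≈ 0.157 m

Convert the energy: K = 7.62 keV = 1.22×10^-15 J.
v = √(2K/m) = √(2·1.22×10^-15/3.90×10^-25) = 7.91×10^4 m/s.
r = mv/(qB) = (3.90×10^-25)(7.91×10^4) / [(1×1.60×10^-19)(1.23)] = 0.157 m.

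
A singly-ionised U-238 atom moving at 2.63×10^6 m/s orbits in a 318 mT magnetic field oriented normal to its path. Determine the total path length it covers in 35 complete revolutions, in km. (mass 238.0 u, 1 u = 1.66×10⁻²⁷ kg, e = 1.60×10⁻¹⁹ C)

r = mv/(qB) = 20.4 m, so one revolution covers 2πr = 128 m.
In 35 revolutions: L = 35·2πr = 4490 m.

L ≈ 4.49 km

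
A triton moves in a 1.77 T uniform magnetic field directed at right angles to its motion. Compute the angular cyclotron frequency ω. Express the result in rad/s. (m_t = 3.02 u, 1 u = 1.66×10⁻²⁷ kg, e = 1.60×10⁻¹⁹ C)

ω ≈ 5.65×10^7 rad/s

ω = qB/m = (1×1.60×10^-19)(1.77) / (5.01×10^-27) = 5.65×10^7 rad/s.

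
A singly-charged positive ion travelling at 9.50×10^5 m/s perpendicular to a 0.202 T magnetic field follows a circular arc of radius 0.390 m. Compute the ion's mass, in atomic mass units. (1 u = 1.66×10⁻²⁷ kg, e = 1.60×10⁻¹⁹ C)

qvB = mv²/r ⇒ m = qBr/v.
m = (1×1.60×10^-19)(0.202)(0.390) / (9.50×10^5) = 1.33×10^-26 kg = 7.99 u.

m ≈ 7.99 u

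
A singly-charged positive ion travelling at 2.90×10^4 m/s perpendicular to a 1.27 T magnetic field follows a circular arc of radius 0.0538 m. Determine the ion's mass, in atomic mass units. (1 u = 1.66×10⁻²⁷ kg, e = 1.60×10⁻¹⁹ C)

m ≈ 227 u

qvB = mv²/r ⇒ m = qBr/v.
m = (1×1.60×10^-19)(1.27)(0.0538) / (2.90×10^4) = 3.77×10^-25 kg = 227 u.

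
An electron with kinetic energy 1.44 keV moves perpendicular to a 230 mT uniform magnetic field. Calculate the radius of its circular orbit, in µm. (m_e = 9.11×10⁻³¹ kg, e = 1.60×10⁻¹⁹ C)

r ≈ 557 µm

Convert the energy: K = 1.44 keV = 2.30×10^-16 J.
v = √(2K/m) = √(2·2.30×10^-16/9.11×10^-31) = 2.25×10^7 m/s.
r = mv/(qB) = (9.11×10^-31)(2.25×10^7) / [(1×1.60×10^-19)(0.230)] = 5.57×10^-4 m.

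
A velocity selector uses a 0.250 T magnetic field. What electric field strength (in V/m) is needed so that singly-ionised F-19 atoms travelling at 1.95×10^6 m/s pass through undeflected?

E ≈ 4.88×10^5 V/m

qE = qvB ⇒ E = vB = (1.95×10^6)(0.250) = 4.88×10^5 V/m.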